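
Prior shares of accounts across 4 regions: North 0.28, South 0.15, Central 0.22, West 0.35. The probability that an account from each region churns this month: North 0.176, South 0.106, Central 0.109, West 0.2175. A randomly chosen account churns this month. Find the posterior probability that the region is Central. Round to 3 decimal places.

Unnormalized posteriors (prior × likelihood):
  North: 0.28 × 0.176 = 0.04928
  South: 0.15 × 0.106 = 0.0159
  Central: 0.22 × 0.109 = 0.02398
  West: 0.35 × 0.2175 = 0.076125
Total = 0.165285.
P(Central | evidence) = 0.02398 / 0.165285 ≈ 0.145.

0.145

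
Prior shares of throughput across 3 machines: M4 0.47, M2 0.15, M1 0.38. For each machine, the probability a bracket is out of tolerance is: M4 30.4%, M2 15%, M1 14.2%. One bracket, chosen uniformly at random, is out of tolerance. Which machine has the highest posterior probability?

By Bayes' rule, posterior ∝ prior × likelihood:
  M4: 0.47 × 0.304 = 0.14288
  M2: 0.15 × 0.15 = 0.0225
  M1: 0.38 × 0.142 = 0.05396
Sum = 0.21934.
Largest term belongs to M4, so M4 is most probable.

M4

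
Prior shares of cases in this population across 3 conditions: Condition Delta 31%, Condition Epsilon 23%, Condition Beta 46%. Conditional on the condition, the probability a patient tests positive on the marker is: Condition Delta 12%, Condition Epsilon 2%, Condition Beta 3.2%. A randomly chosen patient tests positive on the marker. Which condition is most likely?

Unnormalized posteriors (prior × likelihood):
  Condition Delta: 0.31 × 0.12 = 0.0372
  Condition Epsilon: 0.23 × 0.02 = 0.0046
  Condition Beta: 0.46 × 0.032 = 0.01472
Sum = 0.05652.
Largest term belongs to Condition Delta, so Condition Delta is most probable.

Condition Delta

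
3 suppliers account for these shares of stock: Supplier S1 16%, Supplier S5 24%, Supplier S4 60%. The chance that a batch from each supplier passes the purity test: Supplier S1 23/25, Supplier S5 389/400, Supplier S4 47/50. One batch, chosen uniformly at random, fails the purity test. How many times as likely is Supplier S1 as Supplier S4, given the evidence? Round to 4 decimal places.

Taking complements, P(off-spec | each) = Supplier S1 0.08, Supplier S5 0.0275, Supplier S4 0.06.
By Bayes' rule, posterior ∝ prior × likelihood:
  Supplier S1: 0.16 × 0.08 = 0.0128
  Supplier S5: 0.24 × 0.0275 = 0.0066
  Supplier S4: 0.6 × 0.06 = 0.036
Normalizing constant = 0.0554.
The ratio is 0.0128 / 0.036 (the normalizer cancels) = 0.3556.

0.3556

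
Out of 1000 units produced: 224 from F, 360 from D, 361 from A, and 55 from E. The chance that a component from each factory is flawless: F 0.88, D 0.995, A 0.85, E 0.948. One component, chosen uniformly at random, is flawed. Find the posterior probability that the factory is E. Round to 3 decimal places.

0.033

Taking complements, P(flawed | each) = F 0.12, D 0.005, A 0.15, E 0.052.
By Bayes' rule, posterior ∝ prior × likelihood:
  F: 0.224 × 0.12 = 0.02688
  D: 0.36 × 0.005 = 0.0018
  A: 0.361 × 0.15 = 0.05415
  E: 0.055 × 0.052 = 0.00286
Sum = 0.08569.
P(E | evidence) = 0.00286 / 0.08569 ≈ 0.033.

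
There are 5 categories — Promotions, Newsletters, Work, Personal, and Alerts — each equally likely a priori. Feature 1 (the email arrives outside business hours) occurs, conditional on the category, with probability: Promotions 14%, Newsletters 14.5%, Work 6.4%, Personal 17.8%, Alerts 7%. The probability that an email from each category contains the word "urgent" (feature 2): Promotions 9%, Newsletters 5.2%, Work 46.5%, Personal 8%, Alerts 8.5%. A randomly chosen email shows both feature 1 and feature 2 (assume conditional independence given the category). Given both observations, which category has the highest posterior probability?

Since the prior is uniform, the posterior is proportional to the likelihood:
  Promotions: 0.14 × 0.09 = 0.0126
  Newsletters: 0.145 × 0.052 = 0.00754
  Work: 0.064 × 0.465 = 0.02976
  Personal: 0.178 × 0.08 = 0.01424
  Alerts: 0.07 × 0.085 = 0.00595
Total = 0.07009.
Largest term belongs to Work, so Work is most probable.

Work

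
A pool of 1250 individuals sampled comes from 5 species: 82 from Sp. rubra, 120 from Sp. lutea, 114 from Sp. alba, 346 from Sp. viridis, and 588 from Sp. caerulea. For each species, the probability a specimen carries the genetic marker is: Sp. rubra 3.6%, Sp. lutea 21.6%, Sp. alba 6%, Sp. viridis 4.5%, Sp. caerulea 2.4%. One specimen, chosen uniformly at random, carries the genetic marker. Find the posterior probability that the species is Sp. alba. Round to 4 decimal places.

0.1046

By Bayes' rule, posterior ∝ prior × likelihood:
  Sp. rubra: 0.0656 × 0.036 = 0.0023616
  Sp. lutea: 0.096 × 0.216 = 0.020736
  Sp. alba: 0.0912 × 0.06 = 0.005472
  Sp. viridis: 0.2768 × 0.045 = 0.012456
  Sp. caerulea: 0.4704 × 0.024 = 0.0112896
Normalizing constant = 0.0523152.
P(Sp. alba | evidence) = 0.005472 / 0.0523152 ≈ 0.1046.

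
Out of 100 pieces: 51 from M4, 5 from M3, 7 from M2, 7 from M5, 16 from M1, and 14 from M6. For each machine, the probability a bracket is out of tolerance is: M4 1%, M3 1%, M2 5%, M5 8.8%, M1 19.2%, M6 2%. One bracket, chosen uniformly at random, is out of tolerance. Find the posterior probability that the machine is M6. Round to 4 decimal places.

0.0574

Unnormalized posteriors (prior × likelihood):
  M4: 0.51 × 0.01 = 0.0051
  M3: 0.05 × 0.01 = 0.0005
  M2: 0.07 × 0.05 = 0.0035
  M5: 0.07 × 0.088 = 0.00616
  M1: 0.16 × 0.192 = 0.03072
  M6: 0.14 × 0.02 = 0.0028
Normalizing constant = 0.04878.
P(M6 | evidence) = 0.0028 / 0.04878 ≈ 0.0574.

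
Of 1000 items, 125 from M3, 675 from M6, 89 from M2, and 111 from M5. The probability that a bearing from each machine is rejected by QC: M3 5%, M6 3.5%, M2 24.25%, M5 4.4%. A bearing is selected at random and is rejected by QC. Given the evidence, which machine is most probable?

M6

Compute prior × likelihood for every hypothesis:
  M3: 0.125 × 0.05 = 0.00625
  M6: 0.675 × 0.035 = 0.023625
  M2: 0.089 × 0.2425 = 0.0215825
  M5: 0.111 × 0.044 = 0.004884
Total = 0.0563415.
Largest term belongs to M6, so M6 is most probable.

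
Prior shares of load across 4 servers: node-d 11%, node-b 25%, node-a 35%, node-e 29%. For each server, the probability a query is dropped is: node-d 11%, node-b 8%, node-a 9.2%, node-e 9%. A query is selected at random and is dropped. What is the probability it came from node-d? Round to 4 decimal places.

Prior × likelihood for each hypothesis:
  node-d: 0.11 × 0.11 = 0.0121
  node-b: 0.25 × 0.08 = 0.02
  node-a: 0.35 × 0.092 = 0.0322
  node-e: 0.29 × 0.09 = 0.0261
Total = 0.0904.
P(node-d | evidence) = 0.0121 / 0.0904 ≈ 0.1338.

0.1338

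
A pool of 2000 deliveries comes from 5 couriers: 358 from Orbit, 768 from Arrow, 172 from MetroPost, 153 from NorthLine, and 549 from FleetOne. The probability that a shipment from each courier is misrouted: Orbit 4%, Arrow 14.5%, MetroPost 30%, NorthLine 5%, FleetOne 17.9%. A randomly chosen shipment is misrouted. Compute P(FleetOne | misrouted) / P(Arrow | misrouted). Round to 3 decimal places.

By Bayes' rule, posterior ∝ prior × likelihood:
  Orbit: 0.179 × 0.04 = 0.00716
  Arrow: 0.384 × 0.145 = 0.05568
  MetroPost: 0.086 × 0.3 = 0.0258
  NorthLine: 0.0765 × 0.05 = 0.003825
  FleetOne: 0.2745 × 0.179 = 0.0491355
Total = 0.1416005.
The ratio is 0.0491355 / 0.05568 (the normalizer cancels) = 0.882.

0.882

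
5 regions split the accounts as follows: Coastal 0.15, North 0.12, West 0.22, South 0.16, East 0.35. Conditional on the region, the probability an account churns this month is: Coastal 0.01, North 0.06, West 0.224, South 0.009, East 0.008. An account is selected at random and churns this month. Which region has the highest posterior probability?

West

Unnormalized posteriors (prior × likelihood):
  Coastal: 0.15 × 0.01 = 0.0015
  North: 0.12 × 0.06 = 0.0072
  West: 0.22 × 0.224 = 0.04928
  South: 0.16 × 0.009 = 0.00144
  East: 0.35 × 0.008 = 0.0028
Sum = 0.06222.
Largest term belongs to West, so West is most probable.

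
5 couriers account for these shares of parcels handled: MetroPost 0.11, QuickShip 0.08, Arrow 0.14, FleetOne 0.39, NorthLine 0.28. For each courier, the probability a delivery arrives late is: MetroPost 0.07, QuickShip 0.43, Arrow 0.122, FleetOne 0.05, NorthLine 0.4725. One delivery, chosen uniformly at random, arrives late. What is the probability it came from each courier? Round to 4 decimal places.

MetroPost 0.0365, QuickShip 0.1630, Arrow 0.0810, FleetOne 0.0924, NorthLine 0.6271

Compute prior × likelihood for every hypothesis:
  MetroPost: 0.11 × 0.07 = 0.0077
  QuickShip: 0.08 × 0.43 = 0.0344
  Arrow: 0.14 × 0.122 = 0.01708
  FleetOne: 0.39 × 0.05 = 0.0195
  NorthLine: 0.28 × 0.4725 = 0.1323
Sum = 0.21098.
P(MetroPost | late) = 0.0077/0.21098 ≈ 0.0365
P(QuickShip | late) = 0.0344/0.21098 ≈ 0.1630
P(Arrow | late) = 0.01708/0.21098 ≈ 0.0810
P(FleetOne | late) = 0.0195/0.21098 ≈ 0.0924
P(NorthLine | late) = 0.1323/0.21098 ≈ 0.6271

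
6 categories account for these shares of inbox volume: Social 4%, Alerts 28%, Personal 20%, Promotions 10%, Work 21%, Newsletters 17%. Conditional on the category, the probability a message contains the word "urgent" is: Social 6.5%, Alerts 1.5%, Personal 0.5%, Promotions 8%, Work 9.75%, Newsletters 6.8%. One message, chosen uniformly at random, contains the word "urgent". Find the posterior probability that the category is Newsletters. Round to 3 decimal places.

Prior × likelihood for each hypothesis:
  Social: 0.04 × 0.065 = 0.0026
  Alerts: 0.28 × 0.015 = 0.0042
  Personal: 0.2 × 0.005 = 0.001
  Promotions: 0.1 × 0.08 = 0.008
  Work: 0.21 × 0.0975 = 0.020475
  Newsletters: 0.17 × 0.068 = 0.01156
Normalizing constant = 0.047835.
P(Newsletters | evidence) = 0.01156 / 0.047835 ≈ 0.242.

0.242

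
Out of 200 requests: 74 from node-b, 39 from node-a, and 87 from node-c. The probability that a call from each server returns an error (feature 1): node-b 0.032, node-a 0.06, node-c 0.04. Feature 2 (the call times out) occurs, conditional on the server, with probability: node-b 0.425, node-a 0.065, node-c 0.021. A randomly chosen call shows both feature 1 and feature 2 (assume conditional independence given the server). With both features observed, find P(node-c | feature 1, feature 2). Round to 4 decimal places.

0.0593

Unnormalized posteriors (prior × likelihood):
  node-b: 0.37 × 0.032 × 0.425 = 0.005032
  node-a: 0.195 × 0.06 × 0.065 = 0.0007605
  node-c: 0.435 × 0.04 × 0.021 = 0.0003654
Total = 0.0061579.
P(node-c | evidence) = 0.0003654 / 0.0061579 ≈ 0.0593.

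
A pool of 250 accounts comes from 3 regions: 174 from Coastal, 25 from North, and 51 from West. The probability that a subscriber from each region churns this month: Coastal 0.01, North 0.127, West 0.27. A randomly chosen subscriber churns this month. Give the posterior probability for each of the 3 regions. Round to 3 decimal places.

Coastal 0.093, North 0.170, West 0.737

Prior × likelihood for each hypothesis:
  Coastal: 0.696 × 0.01 = 0.00696
  North: 0.1 × 0.127 = 0.0127
  West: 0.204 × 0.27 = 0.05508
Sum = 0.07474.
P(Coastal | churn) = 0.00696/0.07474 ≈ 0.093
P(North | churn) = 0.0127/0.07474 ≈ 0.170
P(West | churn) = 0.05508/0.07474 ≈ 0.737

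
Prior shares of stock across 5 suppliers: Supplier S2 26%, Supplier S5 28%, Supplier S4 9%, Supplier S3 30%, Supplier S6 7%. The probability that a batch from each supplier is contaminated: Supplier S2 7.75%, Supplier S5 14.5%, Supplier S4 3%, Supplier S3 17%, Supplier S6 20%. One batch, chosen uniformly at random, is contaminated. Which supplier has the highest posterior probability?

By Bayes' rule, posterior ∝ prior × likelihood:
  Supplier S2: 0.26 × 0.0775 = 0.02015
  Supplier S5: 0.28 × 0.145 = 0.0406
  Supplier S4: 0.09 × 0.03 = 0.0027
  Supplier S3: 0.3 × 0.17 = 0.051
  Supplier S6: 0.07 × 0.2 = 0.014
Total = 0.12845.
Largest term belongs to Supplier S3, so Supplier S3 is most probable.

Supplier S3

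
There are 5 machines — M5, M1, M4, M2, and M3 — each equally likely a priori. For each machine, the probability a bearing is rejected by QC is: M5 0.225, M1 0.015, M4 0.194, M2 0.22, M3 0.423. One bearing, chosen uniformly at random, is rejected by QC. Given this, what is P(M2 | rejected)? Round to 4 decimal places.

Since the prior is uniform, the posterior is proportional to the likelihood:
  M5: 0.225
  M1: 0.015
  M4: 0.194
  M2: 0.22
  M3: 0.423
Total = 1.077.
P(M2 | evidence) = 0.22 / 1.077 ≈ 0.2043.

0.2043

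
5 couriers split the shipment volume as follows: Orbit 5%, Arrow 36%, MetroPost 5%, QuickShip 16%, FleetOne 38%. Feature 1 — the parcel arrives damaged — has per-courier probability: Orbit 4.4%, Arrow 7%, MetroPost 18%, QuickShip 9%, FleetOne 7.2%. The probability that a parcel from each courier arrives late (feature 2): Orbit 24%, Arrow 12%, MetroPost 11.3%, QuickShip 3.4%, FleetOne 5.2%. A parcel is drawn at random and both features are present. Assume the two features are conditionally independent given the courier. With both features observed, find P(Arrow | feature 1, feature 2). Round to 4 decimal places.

0.4666

Compute prior × likelihood for every hypothesis:
  Orbit: 0.05 × 0.044 × 0.24 = 0.000528
  Arrow: 0.36 × 0.07 × 0.12 = 0.003024
  MetroPost: 0.05 × 0.18 × 0.113 = 0.001017
  QuickShip: 0.16 × 0.09 × 0.034 = 0.0004896
  FleetOne: 0.38 × 0.072 × 0.052 = 0.00142272
Normalizing constant = 0.00648132.
P(Arrow | evidence) = 0.003024 / 0.00648132 ≈ 0.4666.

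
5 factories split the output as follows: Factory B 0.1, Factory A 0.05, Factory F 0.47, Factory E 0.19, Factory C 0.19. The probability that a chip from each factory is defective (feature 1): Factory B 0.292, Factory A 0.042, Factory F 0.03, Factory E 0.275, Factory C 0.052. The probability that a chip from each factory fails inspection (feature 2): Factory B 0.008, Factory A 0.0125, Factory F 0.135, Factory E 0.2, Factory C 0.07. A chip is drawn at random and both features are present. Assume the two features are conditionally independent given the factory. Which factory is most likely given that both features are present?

Factory E

Compute prior × likelihood for every hypothesis:
  Factory B: 0.1 × 0.292 × 0.008 = 0.0002336
  Factory A: 0.05 × 0.042 × 0.0125 = 0.00002625
  Factory F: 0.47 × 0.03 × 0.135 = 0.0019035
  Factory E: 0.19 × 0.275 × 0.2 = 0.01045
  Factory C: 0.19 × 0.052 × 0.07 = 0.0006916
Normalizing constant = 0.01330495.
Largest term belongs to Factory E, so Factory E is most probable.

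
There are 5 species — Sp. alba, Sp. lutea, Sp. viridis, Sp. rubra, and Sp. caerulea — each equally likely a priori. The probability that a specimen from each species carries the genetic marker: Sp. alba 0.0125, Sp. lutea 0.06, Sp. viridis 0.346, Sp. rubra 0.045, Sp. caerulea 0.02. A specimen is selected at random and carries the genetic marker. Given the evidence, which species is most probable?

Since the prior is uniform, the posterior is proportional to the likelihood:
  Sp. alba: 0.0125
  Sp. lutea: 0.06
  Sp. viridis: 0.346
  Sp. rubra: 0.045
  Sp. caerulea: 0.02
Sum = 0.4835.
Largest term belongs to Sp. viridis, so Sp. viridis is most probable.

Sp. viridis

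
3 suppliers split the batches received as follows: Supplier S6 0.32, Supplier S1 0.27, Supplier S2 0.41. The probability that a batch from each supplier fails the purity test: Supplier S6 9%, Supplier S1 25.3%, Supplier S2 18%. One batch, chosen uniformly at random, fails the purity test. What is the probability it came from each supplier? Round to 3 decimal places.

By Bayes' rule, posterior ∝ prior × likelihood:
  Supplier S6: 0.32 × 0.09 = 0.0288
  Supplier S1: 0.27 × 0.253 = 0.06831
  Supplier S2: 0.41 × 0.18 = 0.0738
Normalizing constant = 0.17091.
P(Supplier S6 | off-spec) = 0.0288/0.17091 ≈ 0.169
P(Supplier S1 | off-spec) = 0.06831/0.17091 ≈ 0.400
P(Supplier S2 | off-spec) = 0.0738/0.17091 ≈ 0.432

Supplier S6 0.169, Supplier S1 0.400, Supplier S2 0.432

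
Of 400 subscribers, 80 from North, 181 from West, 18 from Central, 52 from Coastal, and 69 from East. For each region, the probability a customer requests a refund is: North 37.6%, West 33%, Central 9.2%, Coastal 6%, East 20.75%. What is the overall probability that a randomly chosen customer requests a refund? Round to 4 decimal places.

0.2723

Unnormalized posteriors (prior × likelihood):
  North: 0.2 × 0.376 = 0.0752
  West: 0.4525 × 0.33 = 0.149325
  Central: 0.045 × 0.092 = 0.00414
  Coastal: 0.13 × 0.06 = 0.0078
  East: 0.1725 × 0.2075 = 0.03579375
P(refund) = 0.0752 + 0.149325 + 0.00414 + 0.0078 + 0.03579375 = 0.27225875 → 0.2723.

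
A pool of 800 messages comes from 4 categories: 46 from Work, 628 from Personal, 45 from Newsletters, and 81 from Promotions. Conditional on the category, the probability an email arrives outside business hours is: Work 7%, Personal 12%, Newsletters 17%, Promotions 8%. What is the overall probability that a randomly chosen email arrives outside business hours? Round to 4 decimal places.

0.1159

Compute prior × likelihood for every hypothesis:
  Work: 0.0575 × 0.07 = 0.004025
  Personal: 0.785 × 0.12 = 0.0942
  Newsletters: 0.05625 × 0.17 = 0.0095625
  Promotions: 0.10125 × 0.08 = 0.0081
P(off-hours) = 0.004025 + 0.0942 + 0.0095625 + 0.0081 = 0.1158875 → 0.1159.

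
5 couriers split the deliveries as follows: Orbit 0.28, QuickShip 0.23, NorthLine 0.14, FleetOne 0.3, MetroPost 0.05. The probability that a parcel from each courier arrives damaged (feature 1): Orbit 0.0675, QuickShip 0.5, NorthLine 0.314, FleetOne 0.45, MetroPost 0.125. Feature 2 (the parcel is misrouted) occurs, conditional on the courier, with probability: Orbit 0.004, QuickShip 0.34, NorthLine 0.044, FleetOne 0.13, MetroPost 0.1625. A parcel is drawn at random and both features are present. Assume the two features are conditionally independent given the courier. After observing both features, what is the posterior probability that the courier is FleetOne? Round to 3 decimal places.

0.294

Prior × likelihood for each hypothesis:
  Orbit: 0.28 × 0.0675 × 0.004 = 0.0000756
  QuickShip: 0.23 × 0.5 × 0.34 = 0.0391
  NorthLine: 0.14 × 0.314 × 0.044 = 0.00193424
  FleetOne: 0.3 × 0.45 × 0.13 = 0.01755
  MetroPost: 0.05 × 0.125 × 0.1625 = 0.001015625
Sum = 0.059675465.
P(FleetOne | evidence) = 0.01755 / 0.059675465 ≈ 0.294.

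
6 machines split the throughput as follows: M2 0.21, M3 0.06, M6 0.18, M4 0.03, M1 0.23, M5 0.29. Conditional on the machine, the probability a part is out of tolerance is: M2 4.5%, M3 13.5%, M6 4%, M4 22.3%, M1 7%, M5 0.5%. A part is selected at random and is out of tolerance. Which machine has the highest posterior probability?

Prior × likelihood for each hypothesis:
  M2: 0.21 × 0.045 = 0.00945
  M3: 0.06 × 0.135 = 0.0081
  M6: 0.18 × 0.04 = 0.0072
  M4: 0.03 × 0.223 = 0.00669
  M1: 0.23 × 0.07 = 0.0161
  M5: 0.29 × 0.005 = 0.00145
Normalizing constant = 0.04899.
Largest term belongs to M1, so M1 is most probable.

M1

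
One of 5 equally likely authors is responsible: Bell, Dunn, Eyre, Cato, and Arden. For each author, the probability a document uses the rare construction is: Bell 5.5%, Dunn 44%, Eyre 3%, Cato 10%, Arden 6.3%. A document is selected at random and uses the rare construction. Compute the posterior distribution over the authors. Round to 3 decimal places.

With a uniform prior (1/5 each), posterior ∝ likelihood:
  Bell: 0.055
  Dunn: 0.44
  Eyre: 0.03
  Cato: 0.1
  Arden: 0.063
Sum = 0.688.
P(Bell | rare-form) = 0.055/0.688 ≈ 0.080
P(Dunn | rare-form) = 0.44/0.688 ≈ 0.640
P(Eyre | rare-form) = 0.03/0.688 ≈ 0.044
P(Cato | rare-form) = 0.1/0.688 ≈ 0.145
P(Arden | rare-form) = 0.063/0.688 ≈ 0.092

Bell 0.080, Dunn 0.640, Eyre 0.044, Cato 0.145, Arden 0.092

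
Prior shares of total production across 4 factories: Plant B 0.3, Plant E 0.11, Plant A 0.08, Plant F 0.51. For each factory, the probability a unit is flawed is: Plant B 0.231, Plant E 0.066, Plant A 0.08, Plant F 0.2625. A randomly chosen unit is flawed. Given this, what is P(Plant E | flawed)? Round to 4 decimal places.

0.0335

By Bayes' rule, posterior ∝ prior × likelihood:
  Plant B: 0.3 × 0.231 = 0.0693
  Plant E: 0.11 × 0.066 = 0.00726
  Plant A: 0.08 × 0.08 = 0.0064
  Plant F: 0.51 × 0.2625 = 0.133875
Total = 0.216835.
P(Plant E | evidence) = 0.00726 / 0.216835 ≈ 0.0335.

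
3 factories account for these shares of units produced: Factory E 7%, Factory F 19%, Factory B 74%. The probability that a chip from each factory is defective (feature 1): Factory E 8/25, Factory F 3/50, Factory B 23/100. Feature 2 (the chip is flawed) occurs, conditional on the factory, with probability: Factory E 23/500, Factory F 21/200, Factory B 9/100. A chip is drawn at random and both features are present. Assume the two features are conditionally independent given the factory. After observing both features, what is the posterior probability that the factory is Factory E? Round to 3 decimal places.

By Bayes' rule, posterior ∝ prior × likelihood:
  Factory E: 0.07 × 0.32 × 0.046 = 0.0010304
  Factory F: 0.19 × 0.06 × 0.105 = 0.001197
  Factory B: 0.74 × 0.23 × 0.09 = 0.015318
Normalizing constant = 0.0175454.
P(Factory E | evidence) = 0.0010304 / 0.0175454 ≈ 0.059.

0.059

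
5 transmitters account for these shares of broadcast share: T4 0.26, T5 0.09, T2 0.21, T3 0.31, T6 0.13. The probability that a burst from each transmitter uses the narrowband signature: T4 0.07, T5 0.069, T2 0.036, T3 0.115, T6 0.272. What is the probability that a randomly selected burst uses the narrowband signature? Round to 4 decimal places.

0.1030

By Bayes' rule, posterior ∝ prior × likelihood:
  T4: 0.26 × 0.07 = 0.0182
  T5: 0.09 × 0.069 = 0.00621
  T2: 0.21 × 0.036 = 0.00756
  T3: 0.31 × 0.115 = 0.03565
  T6: 0.13 × 0.272 = 0.03536
P(narrowband) = 0.0182 + 0.00621 + 0.00756 + 0.03565 + 0.03536 = 0.10298 → 0.1030.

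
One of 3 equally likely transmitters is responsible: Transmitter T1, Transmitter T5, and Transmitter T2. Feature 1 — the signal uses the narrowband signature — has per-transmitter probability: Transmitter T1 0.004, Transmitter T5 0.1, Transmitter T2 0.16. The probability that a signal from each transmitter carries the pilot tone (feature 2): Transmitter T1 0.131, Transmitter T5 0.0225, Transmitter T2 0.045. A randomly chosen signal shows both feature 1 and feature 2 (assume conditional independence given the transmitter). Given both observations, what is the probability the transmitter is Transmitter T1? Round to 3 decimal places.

With a uniform prior (1/3 each), posterior ∝ likelihood:
  Transmitter T1: 0.004 × 0.131 = 0.000524
  Transmitter T5: 0.1 × 0.0225 = 0.00225
  Transmitter T2: 0.16 × 0.045 = 0.0072
Total = 0.009974.
P(Transmitter T1 | evidence) = 0.000524 / 0.009974 ≈ 0.053.

0.053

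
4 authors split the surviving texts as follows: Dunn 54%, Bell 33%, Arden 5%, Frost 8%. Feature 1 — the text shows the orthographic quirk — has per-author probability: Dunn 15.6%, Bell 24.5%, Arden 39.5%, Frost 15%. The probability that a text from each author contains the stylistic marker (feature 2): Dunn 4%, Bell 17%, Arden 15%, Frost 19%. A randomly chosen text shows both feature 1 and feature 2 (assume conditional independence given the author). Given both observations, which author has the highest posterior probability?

Bell

Compute prior × likelihood for every hypothesis:
  Dunn: 0.54 × 0.156 × 0.04 = 0.0033696
  Bell: 0.33 × 0.245 × 0.17 = 0.0137445
  Arden: 0.05 × 0.395 × 0.15 = 0.0029625
  Frost: 0.08 × 0.15 × 0.19 = 0.00228
Total = 0.0223566.
Largest term belongs to Bell, so Bell is most probable.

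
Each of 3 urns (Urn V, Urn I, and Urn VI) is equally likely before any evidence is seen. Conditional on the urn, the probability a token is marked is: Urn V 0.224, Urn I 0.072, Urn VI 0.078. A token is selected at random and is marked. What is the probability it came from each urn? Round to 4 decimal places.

Urn V 0.5989, Urn I 0.1925, Urn VI 0.2086

With a uniform prior (1/3 each), posterior ∝ likelihood:
  Urn V: 0.224
  Urn I: 0.072
  Urn VI: 0.078
Total = 0.374.
P(Urn V | marked) = 0.224/0.374 ≈ 0.5989
P(Urn I | marked) = 0.072/0.374 ≈ 0.1925
P(Urn VI | marked) = 0.078/0.374 ≈ 0.2086
(Check: 0.5989+0.1925+0.2086 = 1.0000.)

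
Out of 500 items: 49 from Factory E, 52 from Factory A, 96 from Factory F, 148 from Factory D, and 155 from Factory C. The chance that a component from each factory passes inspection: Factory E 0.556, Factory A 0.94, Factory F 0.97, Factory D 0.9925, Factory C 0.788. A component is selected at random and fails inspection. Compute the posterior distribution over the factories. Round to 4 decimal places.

Taking complements, P(nonconforming | each) = Factory E 0.444, Factory A 0.06, Factory F 0.03, Factory D 0.0075, Factory C 0.212.
Unnormalized posteriors (prior × likelihood):
  Factory E: 0.098 × 0.444 = 0.043512
  Factory A: 0.104 × 0.06 = 0.00624
  Factory F: 0.192 × 0.03 = 0.00576
  Factory D: 0.296 × 0.0075 = 0.00222
  Factory C: 0.31 × 0.212 = 0.06572
Total = 0.123452.
P(Factory E | nonconforming) = 0.043512/0.123452 ≈ 0.3525
P(Factory A | nonconforming) = 0.00624/0.123452 ≈ 0.0505
P(Factory F | nonconforming) = 0.00576/0.123452 ≈ 0.0467
P(Factory D | nonconforming) = 0.00222/0.123452 ≈ 0.0180
P(Factory C | nonconforming) = 0.06572/0.123452 ≈ 0.5324

Factory E 0.3525, Factory A 0.0505, Factory F 0.0467, Factory D 0.0180, Factory C 0.5324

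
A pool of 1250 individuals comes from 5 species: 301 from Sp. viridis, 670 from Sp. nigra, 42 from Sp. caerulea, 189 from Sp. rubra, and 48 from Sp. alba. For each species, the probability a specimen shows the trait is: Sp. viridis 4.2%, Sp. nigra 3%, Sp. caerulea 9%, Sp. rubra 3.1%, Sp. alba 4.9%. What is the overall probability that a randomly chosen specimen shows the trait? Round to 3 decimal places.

Prior × likelihood for each hypothesis:
  Sp. viridis: 0.2408 × 0.042 = 0.0101136
  Sp. nigra: 0.536 × 0.03 = 0.01608
  Sp. caerulea: 0.0336 × 0.09 = 0.003024
  Sp. rubra: 0.1512 × 0.031 = 0.0046872
  Sp. alba: 0.0384 × 0.049 = 0.0018816
P(trait) = 0.0101136 + 0.01608 + 0.003024 + 0.0046872 + 0.0018816 = 0.0357864 → 0.036.

0.036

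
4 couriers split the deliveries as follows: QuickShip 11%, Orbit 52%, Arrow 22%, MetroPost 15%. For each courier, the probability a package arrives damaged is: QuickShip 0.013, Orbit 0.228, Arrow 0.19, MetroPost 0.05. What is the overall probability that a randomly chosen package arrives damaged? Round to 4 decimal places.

0.1693

Prior × likelihood for each hypothesis:
  QuickShip: 0.11 × 0.013 = 0.00143
  Orbit: 0.52 × 0.228 = 0.11856
  Arrow: 0.22 × 0.19 = 0.0418
  MetroPost: 0.15 × 0.05 = 0.0075
P(damaged) = 0.00143 + 0.11856 + 0.0418 + 0.0075 = 0.16929 → 0.1693.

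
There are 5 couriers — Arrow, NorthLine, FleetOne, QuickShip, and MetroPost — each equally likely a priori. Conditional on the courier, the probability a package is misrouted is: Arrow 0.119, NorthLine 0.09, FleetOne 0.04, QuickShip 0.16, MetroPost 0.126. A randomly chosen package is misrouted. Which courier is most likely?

With a uniform prior (1/5 each), posterior ∝ likelihood:
  Arrow: 0.119
  NorthLine: 0.09
  FleetOne: 0.04
  QuickShip: 0.16
  MetroPost: 0.126
Normalizing constant = 0.535.
Largest term belongs to QuickShip, so QuickShip is most probable.

QuickShip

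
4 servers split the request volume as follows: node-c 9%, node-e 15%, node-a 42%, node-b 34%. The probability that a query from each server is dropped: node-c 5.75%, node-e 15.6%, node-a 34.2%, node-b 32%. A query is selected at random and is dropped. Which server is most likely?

node-a

Compute prior × likelihood for every hypothesis:
  node-c: 0.09 × 0.0575 = 0.005175
  node-e: 0.15 × 0.156 = 0.0234
  node-a: 0.42 × 0.342 = 0.14364
  node-b: 0.34 × 0.32 = 0.1088
Normalizing constant = 0.281015.
Largest term belongs to node-a, so node-a is most probable.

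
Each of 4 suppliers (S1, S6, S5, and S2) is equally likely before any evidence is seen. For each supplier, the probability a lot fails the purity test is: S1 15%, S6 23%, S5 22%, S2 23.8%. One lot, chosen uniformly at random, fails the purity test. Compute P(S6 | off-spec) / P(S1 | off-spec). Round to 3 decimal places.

Since the prior is uniform, the posterior is proportional to the likelihood:
  S1: 0.15
  S6: 0.23
  S5: 0.22
  S2: 0.238
Total = 0.838.
The ratio is 0.23 / 0.15 (the normalizer cancels) = 1.533.

1.533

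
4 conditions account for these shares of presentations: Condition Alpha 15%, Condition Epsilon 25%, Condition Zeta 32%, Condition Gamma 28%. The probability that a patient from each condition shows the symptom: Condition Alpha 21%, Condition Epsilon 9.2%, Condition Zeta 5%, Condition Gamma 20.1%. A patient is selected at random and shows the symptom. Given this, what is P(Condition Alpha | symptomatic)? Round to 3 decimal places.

0.248

By Bayes' rule, posterior ∝ prior × likelihood:
  Condition Alpha: 0.15 × 0.21 = 0.0315
  Condition Epsilon: 0.25 × 0.092 = 0.023
  Condition Zeta: 0.32 × 0.05 = 0.016
  Condition Gamma: 0.28 × 0.201 = 0.05628
Sum = 0.12678.
P(Condition Alpha | evidence) = 0.0315 / 0.12678 ≈ 0.248.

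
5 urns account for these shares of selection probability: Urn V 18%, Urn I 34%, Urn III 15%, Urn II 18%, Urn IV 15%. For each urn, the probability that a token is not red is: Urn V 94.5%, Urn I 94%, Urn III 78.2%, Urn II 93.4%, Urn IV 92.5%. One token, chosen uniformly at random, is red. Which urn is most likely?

Urn III

Taking complements, P(red | each) = Urn V 0.055, Urn I 0.06, Urn III 0.218, Urn II 0.066, Urn IV 0.075.
Compute prior × likelihood for every hypothesis:
  Urn V: 0.18 × 0.055 = 0.0099
  Urn I: 0.34 × 0.06 = 0.0204
  Urn III: 0.15 × 0.218 = 0.0327
  Urn II: 0.18 × 0.066 = 0.01188
  Urn IV: 0.15 × 0.075 = 0.01125
Sum = 0.08613.
Largest term belongs to Urn III, so Urn III is most probable.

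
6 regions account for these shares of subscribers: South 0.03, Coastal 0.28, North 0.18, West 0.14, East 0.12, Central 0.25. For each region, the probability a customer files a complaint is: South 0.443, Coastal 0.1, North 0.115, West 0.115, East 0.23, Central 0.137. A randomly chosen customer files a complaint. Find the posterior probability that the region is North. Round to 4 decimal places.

0.1479

Unnormalized posteriors (prior × likelihood):
  South: 0.03 × 0.443 = 0.01329
  Coastal: 0.28 × 0.1 = 0.028
  North: 0.18 × 0.115 = 0.0207
  West: 0.14 × 0.115 = 0.0161
  East: 0.12 × 0.23 = 0.0276
  Central: 0.25 × 0.137 = 0.03425
Normalizing constant = 0.13994.
P(North | evidence) = 0.0207 / 0.13994 ≈ 0.1479.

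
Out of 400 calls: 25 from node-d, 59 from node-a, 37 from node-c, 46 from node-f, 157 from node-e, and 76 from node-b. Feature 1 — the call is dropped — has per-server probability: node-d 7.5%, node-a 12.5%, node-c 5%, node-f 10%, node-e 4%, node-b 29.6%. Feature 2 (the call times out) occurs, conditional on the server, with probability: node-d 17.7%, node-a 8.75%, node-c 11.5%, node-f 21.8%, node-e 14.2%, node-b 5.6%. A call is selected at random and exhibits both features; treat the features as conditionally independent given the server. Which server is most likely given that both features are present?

node-b

By Bayes' rule, posterior ∝ prior × likelihood:
  node-d: 0.0625 × 0.075 × 0.177 = 0.0008296875
  node-a: 0.1475 × 0.125 × 0.0875 = 0.00161328125
  node-c: 0.0925 × 0.05 × 0.115 = 0.000531875
  node-f: 0.115 × 0.1 × 0.218 = 0.002507
  node-e: 0.3925 × 0.04 × 0.142 = 0.0022294
  node-b: 0.19 × 0.296 × 0.056 = 0.00314944
Total = 0.01086068375.
Largest term belongs to node-b, so node-b is most probable.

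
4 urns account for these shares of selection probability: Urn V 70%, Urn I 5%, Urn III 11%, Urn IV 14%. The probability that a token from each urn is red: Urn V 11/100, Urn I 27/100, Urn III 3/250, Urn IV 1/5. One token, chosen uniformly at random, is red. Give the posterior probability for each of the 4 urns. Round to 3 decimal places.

Urn V 0.643, Urn I 0.113, Urn III 0.011, Urn IV 0.234

Prior × likelihood for each hypothesis:
  Urn V: 0.7 × 0.11 = 0.077
  Urn I: 0.05 × 0.27 = 0.0135
  Urn III: 0.11 × 0.012 = 0.00132
  Urn IV: 0.14 × 0.2 = 0.028
Normalizing constant = 0.11982.
P(Urn V | red) = 0.077/0.11982 ≈ 0.643
P(Urn I | red) = 0.0135/0.11982 ≈ 0.113
P(Urn III | red) = 0.00132/0.11982 ≈ 0.011
P(Urn IV | red) = 0.028/0.11982 ≈ 0.234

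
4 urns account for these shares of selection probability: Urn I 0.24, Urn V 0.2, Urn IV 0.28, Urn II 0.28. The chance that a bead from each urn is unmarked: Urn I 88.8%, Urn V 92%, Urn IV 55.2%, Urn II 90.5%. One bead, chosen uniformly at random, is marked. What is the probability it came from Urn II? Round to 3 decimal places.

Taking complements, P(marked | each) = Urn I 0.112, Urn V 0.08, Urn IV 0.448, Urn II 0.095.
Unnormalized posteriors (prior × likelihood):
  Urn I: 0.24 × 0.112 = 0.02688
  Urn V: 0.2 × 0.08 = 0.016
  Urn IV: 0.28 × 0.448 = 0.12544
  Urn II: 0.28 × 0.095 = 0.0266
Total = 0.19492.
P(Urn II | evidence) = 0.0266 / 0.19492 ≈ 0.136.

0.136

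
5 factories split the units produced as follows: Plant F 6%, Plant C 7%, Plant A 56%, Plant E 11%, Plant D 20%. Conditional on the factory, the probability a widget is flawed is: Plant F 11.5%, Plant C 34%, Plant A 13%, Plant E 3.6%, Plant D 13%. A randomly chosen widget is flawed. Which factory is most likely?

Plant A

Prior × likelihood for each hypothesis:
  Plant F: 0.06 × 0.115 = 0.0069
  Plant C: 0.07 × 0.34 = 0.0238
  Plant A: 0.56 × 0.13 = 0.0728
  Plant E: 0.11 × 0.036 = 0.00396
  Plant D: 0.2 × 0.13 = 0.026
Total = 0.13346.
Largest term belongs to Plant A, so Plant A is most probable.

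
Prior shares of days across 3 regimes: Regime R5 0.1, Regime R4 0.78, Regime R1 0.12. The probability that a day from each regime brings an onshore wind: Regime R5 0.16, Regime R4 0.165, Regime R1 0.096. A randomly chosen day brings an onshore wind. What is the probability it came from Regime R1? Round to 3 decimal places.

0.074

Compute prior × likelihood for every hypothesis:
  Regime R5: 0.1 × 0.16 = 0.016
  Regime R4: 0.78 × 0.165 = 0.1287
  Regime R1: 0.12 × 0.096 = 0.01152
Total = 0.15622.
P(Regime R1 | evidence) = 0.01152 / 0.15622 ≈ 0.074.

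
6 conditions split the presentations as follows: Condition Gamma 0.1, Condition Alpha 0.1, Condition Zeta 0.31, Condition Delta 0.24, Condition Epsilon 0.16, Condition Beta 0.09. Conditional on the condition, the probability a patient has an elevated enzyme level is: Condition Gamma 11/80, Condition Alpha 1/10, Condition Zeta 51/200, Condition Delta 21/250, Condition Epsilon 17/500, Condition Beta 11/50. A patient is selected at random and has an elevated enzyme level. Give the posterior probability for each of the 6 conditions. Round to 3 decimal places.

By Bayes' rule, posterior ∝ prior × likelihood:
  Condition Gamma: 0.1 × 0.1375 = 0.01375
  Condition Alpha: 0.1 × 0.1 = 0.01
  Condition Zeta: 0.31 × 0.255 = 0.07905
  Condition Delta: 0.24 × 0.084 = 0.02016
  Condition Epsilon: 0.16 × 0.034 = 0.00544
  Condition Beta: 0.09 × 0.22 = 0.0198
Normalizing constant = 0.1482.
P(Condition Gamma | elevated) = 0.01375/0.1482 ≈ 0.093
P(Condition Alpha | elevated) = 0.01/0.1482 ≈ 0.067
P(Condition Zeta | elevated) = 0.07905/0.1482 ≈ 0.533
P(Condition Delta | elevated) = 0.02016/0.1482 ≈ 0.136
P(Condition Epsilon | elevated) = 0.00544/0.1482 ≈ 0.037
P(Condition Beta | elevated) = 0.0198/0.1482 ≈ 0.134

Condition Gamma 0.093, Condition Alpha 0.067, Condition Zeta 0.533, Condition Delta 0.136, Condition Epsilon 0.037, Condition Beta 0.134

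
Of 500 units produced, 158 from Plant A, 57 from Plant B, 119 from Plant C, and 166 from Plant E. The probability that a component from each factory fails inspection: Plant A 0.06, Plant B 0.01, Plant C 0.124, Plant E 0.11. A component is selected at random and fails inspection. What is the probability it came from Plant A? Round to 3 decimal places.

Prior × likelihood for each hypothesis:
  Plant A: 0.316 × 0.06 = 0.01896
  Plant B: 0.114 × 0.01 = 0.00114
  Plant C: 0.238 × 0.124 = 0.029512
  Plant E: 0.332 × 0.11 = 0.03652
Normalizing constant = 0.086132.
P(Plant A | evidence) = 0.01896 / 0.086132 ≈ 0.220.

0.220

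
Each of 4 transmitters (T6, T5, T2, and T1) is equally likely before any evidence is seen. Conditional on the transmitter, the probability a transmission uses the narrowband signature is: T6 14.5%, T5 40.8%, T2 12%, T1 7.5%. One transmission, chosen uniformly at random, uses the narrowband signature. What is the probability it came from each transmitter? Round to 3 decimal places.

T6 0.194, T5 0.545, T2 0.160, T1 0.100

With a uniform prior (1/4 each), posterior ∝ likelihood:
  T6: 0.145
  T5: 0.408
  T2: 0.12
  T1: 0.075
Normalizing constant = 0.748.
P(T6 | narrowband) = 0.145/0.748 ≈ 0.194
P(T5 | narrowband) = 0.408/0.748 ≈ 0.545
P(T2 | narrowband) = 0.12/0.748 ≈ 0.160
P(T1 | narrowband) = 0.075/0.748 ≈ 0.100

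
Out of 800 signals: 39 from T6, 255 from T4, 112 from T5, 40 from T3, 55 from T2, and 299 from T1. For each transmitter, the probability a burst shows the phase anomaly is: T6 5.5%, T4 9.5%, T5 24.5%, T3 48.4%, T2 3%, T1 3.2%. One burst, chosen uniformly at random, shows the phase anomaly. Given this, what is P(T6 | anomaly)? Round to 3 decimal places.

Compute prior × likelihood for every hypothesis:
  T6: 0.04875 × 0.055 = 0.00268125
  T4: 0.31875 × 0.095 = 0.03028125
  T5: 0.14 × 0.245 = 0.0343
  T3: 0.05 × 0.484 = 0.0242
  T2: 0.06875 × 0.03 = 0.0020625
  T1: 0.37375 × 0.032 = 0.01196
Total = 0.105485.
P(T6 | evidence) = 0.00268125 / 0.105485 ≈ 0.025.

0.025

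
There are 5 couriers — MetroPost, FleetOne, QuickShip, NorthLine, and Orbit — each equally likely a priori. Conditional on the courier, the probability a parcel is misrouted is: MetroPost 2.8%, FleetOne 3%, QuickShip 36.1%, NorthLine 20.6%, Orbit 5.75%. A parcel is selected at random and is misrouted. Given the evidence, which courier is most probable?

With a uniform prior (1/5 each), posterior ∝ likelihood:
  MetroPost: 0.028
  FleetOne: 0.03
  QuickShip: 0.361
  NorthLine: 0.206
  Orbit: 0.0575
Total = 0.6825.
Largest term belongs to QuickShip, so QuickShip is most probable.

QuickShip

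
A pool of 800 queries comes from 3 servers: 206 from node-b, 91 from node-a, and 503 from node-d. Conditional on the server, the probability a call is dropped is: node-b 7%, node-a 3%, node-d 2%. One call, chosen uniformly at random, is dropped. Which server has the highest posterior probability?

node-b

By Bayes' rule, posterior ∝ prior × likelihood:
  node-b: 0.2575 × 0.07 = 0.018025
  node-a: 0.11375 × 0.03 = 0.0034125
  node-d: 0.62875 × 0.02 = 0.012575
Sum = 0.0340125.
Largest term belongs to node-b, so node-b is most probable.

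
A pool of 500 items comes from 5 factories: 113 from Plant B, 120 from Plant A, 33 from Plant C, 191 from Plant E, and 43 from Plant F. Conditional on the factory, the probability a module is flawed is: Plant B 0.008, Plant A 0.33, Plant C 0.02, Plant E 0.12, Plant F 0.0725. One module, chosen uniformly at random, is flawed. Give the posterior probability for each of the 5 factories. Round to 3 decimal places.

Unnormalized posteriors (prior × likelihood):
  Plant B: 0.226 × 0.008 = 0.001808
  Plant A: 0.24 × 0.33 = 0.0792
  Plant C: 0.066 × 0.02 = 0.00132
  Plant E: 0.382 × 0.12 = 0.04584
  Plant F: 0.086 × 0.0725 = 0.006235
Sum = 0.134403.
P(Plant B | flawed) = 0.001808/0.134403 ≈ 0.013
P(Plant A | flawed) = 0.0792/0.134403 ≈ 0.589
P(Plant C | flawed) = 0.00132/0.134403 ≈ 0.010
P(Plant E | flawed) = 0.04584/0.134403 ≈ 0.341
P(Plant F | flawed) = 0.006235/0.134403 ≈ 0.046

Plant B 0.013, Plant A 0.589, Plant C 0.010, Plant E 0.341, Plant F 0.046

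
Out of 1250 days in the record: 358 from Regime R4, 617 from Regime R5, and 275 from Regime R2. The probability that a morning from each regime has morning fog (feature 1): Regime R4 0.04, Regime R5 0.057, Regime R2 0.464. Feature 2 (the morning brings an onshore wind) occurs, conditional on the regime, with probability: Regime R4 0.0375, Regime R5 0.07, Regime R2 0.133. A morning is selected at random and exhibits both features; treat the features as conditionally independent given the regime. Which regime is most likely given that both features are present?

Regime R2

Prior × likelihood for each hypothesis:
  Regime R4: 0.2864 × 0.04 × 0.0375 = 0.0004296
  Regime R5: 0.4936 × 0.057 × 0.07 = 0.001969464
  Regime R2: 0.22 × 0.464 × 0.133 = 0.01357664
Sum = 0.015975704.
Largest term belongs to Regime R2, so Regime R2 is most probable.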